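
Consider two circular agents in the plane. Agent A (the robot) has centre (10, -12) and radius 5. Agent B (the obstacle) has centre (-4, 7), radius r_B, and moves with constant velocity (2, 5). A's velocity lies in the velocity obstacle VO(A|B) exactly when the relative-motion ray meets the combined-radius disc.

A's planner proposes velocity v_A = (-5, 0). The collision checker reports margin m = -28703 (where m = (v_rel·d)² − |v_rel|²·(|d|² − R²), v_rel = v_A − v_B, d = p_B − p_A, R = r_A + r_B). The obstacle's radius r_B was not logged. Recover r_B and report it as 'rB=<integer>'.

m = -28703
d = (-14, 19);  v_rel = (-7, -5),  |v_rel|² = 74
v_rel×d = (-7)·(19) − (-5)·(-14) = -203
since m = R²·74 − (-203)²:  R² = (41209 + -28703) / 74 = 169
R = √169 = 13  ⇒  r_B = 13 − 5 = 8

rB=8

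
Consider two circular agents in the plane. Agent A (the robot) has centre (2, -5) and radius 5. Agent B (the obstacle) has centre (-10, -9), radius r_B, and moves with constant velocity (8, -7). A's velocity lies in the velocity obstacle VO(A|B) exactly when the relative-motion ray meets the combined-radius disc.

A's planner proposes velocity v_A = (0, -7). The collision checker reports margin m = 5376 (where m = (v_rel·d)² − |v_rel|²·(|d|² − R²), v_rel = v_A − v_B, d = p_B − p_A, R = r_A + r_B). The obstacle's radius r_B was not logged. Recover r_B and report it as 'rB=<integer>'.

m = 5376
d = (-12, -4);  v_rel = (-8, 0),  |v_rel|² = 64
v_rel×d = (-8)·(-4) − (0)·(-12) = 32
since m = R²·64 − 32²:  R² = (1024 + 5376) / 64 = 100
R = √100 = 10  ⇒  r_B = 10 − 5 = 5

rB=5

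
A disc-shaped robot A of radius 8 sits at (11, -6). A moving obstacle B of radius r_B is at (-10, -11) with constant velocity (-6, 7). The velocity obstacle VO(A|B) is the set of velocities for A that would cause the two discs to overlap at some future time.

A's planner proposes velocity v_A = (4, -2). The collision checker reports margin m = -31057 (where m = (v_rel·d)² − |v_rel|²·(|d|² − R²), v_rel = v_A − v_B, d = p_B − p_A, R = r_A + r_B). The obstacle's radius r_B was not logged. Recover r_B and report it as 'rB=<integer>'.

m = -31057
d = (-21, -5);  v_rel = (10, -9),  |v_rel|² = 181
v_rel×d = (10)·(-5) − (-9)·(-21) = -239
since m = R²·181 − (-239)²:  R² = (57121 + -31057) / 181 = 144
R = √144 = 12  ⇒  r_B = 12 − 8 = 4

rB=4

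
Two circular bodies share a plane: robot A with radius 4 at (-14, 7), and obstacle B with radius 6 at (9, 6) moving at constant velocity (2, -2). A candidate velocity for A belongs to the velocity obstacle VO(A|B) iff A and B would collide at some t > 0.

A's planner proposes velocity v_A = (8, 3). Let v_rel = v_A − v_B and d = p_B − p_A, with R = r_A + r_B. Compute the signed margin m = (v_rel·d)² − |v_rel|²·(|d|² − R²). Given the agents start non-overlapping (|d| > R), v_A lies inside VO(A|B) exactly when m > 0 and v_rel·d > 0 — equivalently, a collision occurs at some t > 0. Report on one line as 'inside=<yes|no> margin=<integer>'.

d = (23, -1),  |d|² = 530;  R = 4+6 = 10,  c = 530−10² = 430
v_rel = (6, 5),  |v_rel|² = 61;  v_rel·d = (6)·(23) + (5)·(-1) = 133
61·t² − 266·t + 430 = 0  ⇒  m = 133² − 61·430 = -8541
m = -8541 < 0,  v_rel·d = 133 > 0  ⇒  outside

inside=no margin=-8541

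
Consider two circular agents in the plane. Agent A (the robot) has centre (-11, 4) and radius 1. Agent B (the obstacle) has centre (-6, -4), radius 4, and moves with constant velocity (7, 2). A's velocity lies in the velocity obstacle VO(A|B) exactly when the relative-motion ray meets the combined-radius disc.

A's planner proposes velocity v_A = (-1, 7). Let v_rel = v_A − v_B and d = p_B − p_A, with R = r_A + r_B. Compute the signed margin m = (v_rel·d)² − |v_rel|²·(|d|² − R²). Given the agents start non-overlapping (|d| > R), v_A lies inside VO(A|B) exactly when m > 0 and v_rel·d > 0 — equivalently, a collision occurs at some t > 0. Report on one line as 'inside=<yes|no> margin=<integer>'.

d = (5, -8),  |d|² = 89;  R = 1+4 = 5,  c = 89−5² = 64
v_rel = (-8, 5),  |v_rel|² = 89;  v_rel·d = (-8)·(5) + (5)·(-8) = -80
89·t² + 160·t + 64 = 0  ⇒  m = (-80)² − 89·64 = 704
m = 704 > 0,  v_rel·d = -80 < 0  ⇒  outside

inside=no margin=704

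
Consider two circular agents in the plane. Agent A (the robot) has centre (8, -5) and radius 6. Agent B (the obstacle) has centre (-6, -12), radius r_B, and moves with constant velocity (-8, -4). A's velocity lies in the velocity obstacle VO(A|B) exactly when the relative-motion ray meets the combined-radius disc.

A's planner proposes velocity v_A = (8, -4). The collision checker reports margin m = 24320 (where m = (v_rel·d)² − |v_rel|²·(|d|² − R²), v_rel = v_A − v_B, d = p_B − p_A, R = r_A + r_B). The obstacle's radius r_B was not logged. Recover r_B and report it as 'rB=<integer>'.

m = 24320
d = (-14, -7);  v_rel = (16, 0),  |v_rel|² = 256
v_rel×d = (16)·(-7) − (0)·(-14) = -112
since m = R²·256 − (-112)²:  R² = (12544 + 24320) / 256 = 144
R = √144 = 12  ⇒  r_B = 12 − 6 = 6

rB=6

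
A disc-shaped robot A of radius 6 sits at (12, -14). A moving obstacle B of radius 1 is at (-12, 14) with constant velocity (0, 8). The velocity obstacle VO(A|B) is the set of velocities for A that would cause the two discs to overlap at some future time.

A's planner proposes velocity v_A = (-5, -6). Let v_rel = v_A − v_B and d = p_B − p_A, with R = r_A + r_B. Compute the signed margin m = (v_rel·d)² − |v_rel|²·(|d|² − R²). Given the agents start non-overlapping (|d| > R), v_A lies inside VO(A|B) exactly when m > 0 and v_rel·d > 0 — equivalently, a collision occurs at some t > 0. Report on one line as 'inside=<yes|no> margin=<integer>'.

d = (-24, 28),  |d|² = 1360;  R = 6+1 = 7,  c = 1360−7² = 1311
v_rel = (-5, -14),  |v_rel|² = 221;  v_rel·d = (-5)·(-24) + (-14)·(28) = -272
221·t² + 544·t + 1311 = 0  ⇒  m = (-272)² − 221·1311 = -215747
m = -215747 < 0,  v_rel·d = -272 < 0  ⇒  outside

inside=no margin=-215747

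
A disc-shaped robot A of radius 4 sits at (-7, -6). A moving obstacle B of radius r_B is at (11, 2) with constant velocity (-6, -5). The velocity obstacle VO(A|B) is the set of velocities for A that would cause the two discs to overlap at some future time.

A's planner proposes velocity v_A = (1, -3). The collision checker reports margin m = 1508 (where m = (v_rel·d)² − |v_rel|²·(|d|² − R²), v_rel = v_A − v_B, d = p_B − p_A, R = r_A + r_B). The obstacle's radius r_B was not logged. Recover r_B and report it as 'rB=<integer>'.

m = 1508
d = (18, 8);  v_rel = (7, 2),  |v_rel|² = 53
v_rel×d = (7)·(8) − (2)·(18) = 20
since m = R²·53 − 20²:  R² = (400 + 1508) / 53 = 36
R = √36 = 6  ⇒  r_B = 6 − 4 = 2

rB=2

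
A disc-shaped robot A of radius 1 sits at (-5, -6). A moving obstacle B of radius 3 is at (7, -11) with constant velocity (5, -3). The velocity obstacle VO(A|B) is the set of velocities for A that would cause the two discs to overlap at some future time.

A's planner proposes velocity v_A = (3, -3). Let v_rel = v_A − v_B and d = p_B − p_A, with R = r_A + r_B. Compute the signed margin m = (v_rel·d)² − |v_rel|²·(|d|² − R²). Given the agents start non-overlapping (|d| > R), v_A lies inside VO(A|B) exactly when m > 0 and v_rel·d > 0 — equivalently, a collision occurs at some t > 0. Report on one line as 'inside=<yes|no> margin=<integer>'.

d = (12, -5),  |d|² = 169;  R = 1+3 = 4,  c = 169−4² = 153
v_rel = (-2, 0),  |v_rel|² = 4;  v_rel·d = (-2)·(12) + (0)·(-5) = -24
4·t² + 48·t + 153 = 0  ⇒  m = (-24)² − 4·153 = -36
m = -36 < 0,  v_rel·d = -24 < 0  ⇒  outside

inside=no margin=-36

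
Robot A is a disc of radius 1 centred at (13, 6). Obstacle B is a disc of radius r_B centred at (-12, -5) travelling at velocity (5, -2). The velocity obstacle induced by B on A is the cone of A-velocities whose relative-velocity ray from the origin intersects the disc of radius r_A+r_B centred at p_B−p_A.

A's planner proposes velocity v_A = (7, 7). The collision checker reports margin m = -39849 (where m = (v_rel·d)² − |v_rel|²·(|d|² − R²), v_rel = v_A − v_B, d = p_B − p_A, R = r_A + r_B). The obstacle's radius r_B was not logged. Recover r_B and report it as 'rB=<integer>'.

m = -39849
d = (-25, -11);  v_rel = (2, 9),  |v_rel|² = 85
v_rel×d = (2)·(-11) − (9)·(-25) = 203
since m = R²·85 − 203²:  R² = (41209 + -39849) / 85 = 16
R = √16 = 4  ⇒  r_B = 4 − 1 = 3

rB=3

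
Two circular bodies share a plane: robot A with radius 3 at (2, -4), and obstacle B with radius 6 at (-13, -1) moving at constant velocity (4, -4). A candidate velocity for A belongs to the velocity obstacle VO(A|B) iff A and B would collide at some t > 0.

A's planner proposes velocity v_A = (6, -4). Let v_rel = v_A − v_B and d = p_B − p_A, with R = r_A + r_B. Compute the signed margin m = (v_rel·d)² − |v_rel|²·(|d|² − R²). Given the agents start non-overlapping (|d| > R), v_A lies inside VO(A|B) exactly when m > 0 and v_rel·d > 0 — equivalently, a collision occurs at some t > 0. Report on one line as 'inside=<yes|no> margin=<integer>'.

d = (-15, 3),  |d|² = 234;  R = 3+6 = 9,  c = 234−9² = 153
v_rel = (2, 0),  |v_rel|² = 4;  v_rel·d = (2)·(-15) + (0)·(3) = -30
4·t² + 60·t + 153 = 0  ⇒  m = (-30)² − 4·153 = 288
m = 288 > 0,  v_rel·d = -30 < 0  ⇒  outside

inside=no margin=288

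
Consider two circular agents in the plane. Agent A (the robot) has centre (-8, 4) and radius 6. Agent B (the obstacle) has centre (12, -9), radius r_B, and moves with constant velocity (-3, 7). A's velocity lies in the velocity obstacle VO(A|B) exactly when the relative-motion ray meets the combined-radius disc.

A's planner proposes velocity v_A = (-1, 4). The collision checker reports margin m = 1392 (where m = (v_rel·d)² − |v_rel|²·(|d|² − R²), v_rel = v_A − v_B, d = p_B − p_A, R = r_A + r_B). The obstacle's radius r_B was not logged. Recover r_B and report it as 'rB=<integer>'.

m = 1392
d = (20, -13);  v_rel = (2, -3),  |v_rel|² = 13
v_rel×d = (2)·(-13) − (-3)·(20) = 34
since m = R²·13 − 34²:  R² = (1156 + 1392) / 13 = 196
R = √196 = 14  ⇒  r_B = 14 − 6 = 8

rB=8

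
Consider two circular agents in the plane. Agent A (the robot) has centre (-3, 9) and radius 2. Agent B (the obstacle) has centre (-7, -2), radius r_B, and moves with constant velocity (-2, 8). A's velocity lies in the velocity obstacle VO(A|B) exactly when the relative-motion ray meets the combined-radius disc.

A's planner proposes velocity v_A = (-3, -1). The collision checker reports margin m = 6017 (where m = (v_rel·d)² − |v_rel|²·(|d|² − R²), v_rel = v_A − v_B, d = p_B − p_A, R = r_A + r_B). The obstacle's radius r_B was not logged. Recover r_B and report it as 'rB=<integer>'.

m = 6017
d = (-4, -11);  v_rel = (-1, -9),  |v_rel|² = 82
v_rel×d = (-1)·(-11) − (-9)·(-4) = -25
since m = R²·82 − (-25)²:  R² = (625 + 6017) / 82 = 81
R = √81 = 9  ⇒  r_B = 9 − 2 = 7

rB=7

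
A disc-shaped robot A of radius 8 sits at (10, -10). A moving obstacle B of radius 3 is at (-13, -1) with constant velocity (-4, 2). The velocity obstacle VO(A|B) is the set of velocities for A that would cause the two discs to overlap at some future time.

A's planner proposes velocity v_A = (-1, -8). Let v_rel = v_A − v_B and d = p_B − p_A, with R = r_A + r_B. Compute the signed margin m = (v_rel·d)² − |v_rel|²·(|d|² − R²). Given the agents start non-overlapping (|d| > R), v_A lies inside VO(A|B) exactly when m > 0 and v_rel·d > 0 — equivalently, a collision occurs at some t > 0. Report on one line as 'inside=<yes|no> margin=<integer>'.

d = (-23, 9),  |d|² = 610;  R = 8+3 = 11,  c = 610−11² = 489
v_rel = (3, -10),  |v_rel|² = 109;  v_rel·d = (3)·(-23) + (-10)·(9) = -159
109·t² + 318·t + 489 = 0  ⇒  m = (-159)² − 109·489 = -28020
m = -28020 < 0,  v_rel·d = -159 < 0  ⇒  outside

inside=no margin=-28020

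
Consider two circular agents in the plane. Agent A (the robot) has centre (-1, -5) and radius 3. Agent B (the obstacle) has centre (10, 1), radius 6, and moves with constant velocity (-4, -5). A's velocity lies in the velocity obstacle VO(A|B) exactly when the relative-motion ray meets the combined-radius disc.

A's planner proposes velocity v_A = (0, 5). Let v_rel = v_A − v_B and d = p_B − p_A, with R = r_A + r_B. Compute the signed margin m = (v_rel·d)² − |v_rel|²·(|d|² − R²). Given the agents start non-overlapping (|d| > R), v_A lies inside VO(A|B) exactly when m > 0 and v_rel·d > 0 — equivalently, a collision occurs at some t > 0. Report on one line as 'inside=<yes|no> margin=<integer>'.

d = (11, 6),  |d|² = 157;  R = 3+6 = 9,  c = 157−9² = 76
v_rel = (4, 10),  |v_rel|² = 116;  v_rel·d = (4)·(11) + (10)·(6) = 104
116·t² − 208·t + 76 = 0  ⇒  m = 104² − 116·76 = 2000
m = 2000 > 0,  v_rel·d = 104 > 0  ⇒  inside

inside=yes margin=2000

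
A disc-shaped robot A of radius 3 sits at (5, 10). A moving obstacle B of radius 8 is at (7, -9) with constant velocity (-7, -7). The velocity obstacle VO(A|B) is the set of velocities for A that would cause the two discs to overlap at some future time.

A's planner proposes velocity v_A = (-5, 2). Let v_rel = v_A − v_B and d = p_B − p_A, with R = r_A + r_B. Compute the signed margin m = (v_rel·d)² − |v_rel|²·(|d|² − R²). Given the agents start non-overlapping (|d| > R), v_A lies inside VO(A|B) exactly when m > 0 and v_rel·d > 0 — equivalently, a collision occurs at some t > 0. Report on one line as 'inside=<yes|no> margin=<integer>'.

d = (2, -19),  |d|² = 365;  R = 3+8 = 11,  c = 365−11² = 244
v_rel = (2, 9),  |v_rel|² = 85;  v_rel·d = (2)·(2) + (9)·(-19) = -167
85·t² + 334·t + 244 = 0  ⇒  m = (-167)² − 85·244 = 7149
m = 7149 > 0,  v_rel·d = -167 < 0  ⇒  outside

inside=no margin=7149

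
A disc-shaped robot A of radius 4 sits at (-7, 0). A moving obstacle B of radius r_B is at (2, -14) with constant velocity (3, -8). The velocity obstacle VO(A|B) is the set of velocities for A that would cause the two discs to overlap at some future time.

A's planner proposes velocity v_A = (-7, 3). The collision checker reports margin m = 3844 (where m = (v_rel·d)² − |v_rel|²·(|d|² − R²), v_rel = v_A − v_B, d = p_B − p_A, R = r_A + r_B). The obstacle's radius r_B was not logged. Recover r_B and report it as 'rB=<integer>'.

m = 3844
d = (9, -14);  v_rel = (-10, 11),  |v_rel|² = 221
v_rel×d = (-10)·(-14) − (11)·(9) = 41
since m = R²·221 − 41²:  R² = (1681 + 3844) / 221 = 25
R = √25 = 5  ⇒  r_B = 5 − 4 = 1

rB=1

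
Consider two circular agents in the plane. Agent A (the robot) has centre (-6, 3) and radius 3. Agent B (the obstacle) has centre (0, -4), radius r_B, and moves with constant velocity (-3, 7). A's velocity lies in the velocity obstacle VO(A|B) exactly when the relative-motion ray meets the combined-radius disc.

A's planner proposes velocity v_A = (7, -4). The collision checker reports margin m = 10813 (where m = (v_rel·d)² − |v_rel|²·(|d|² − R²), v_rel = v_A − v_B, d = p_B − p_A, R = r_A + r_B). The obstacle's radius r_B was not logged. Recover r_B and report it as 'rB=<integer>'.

m = 10813
d = (6, -7);  v_rel = (10, -11),  |v_rel|² = 221
v_rel×d = (10)·(-7) − (-11)·(6) = -4
since m = R²·221 − (-4)²:  R² = (16 + 10813) / 221 = 49
R = √49 = 7  ⇒  r_B = 7 − 3 = 4

rB=4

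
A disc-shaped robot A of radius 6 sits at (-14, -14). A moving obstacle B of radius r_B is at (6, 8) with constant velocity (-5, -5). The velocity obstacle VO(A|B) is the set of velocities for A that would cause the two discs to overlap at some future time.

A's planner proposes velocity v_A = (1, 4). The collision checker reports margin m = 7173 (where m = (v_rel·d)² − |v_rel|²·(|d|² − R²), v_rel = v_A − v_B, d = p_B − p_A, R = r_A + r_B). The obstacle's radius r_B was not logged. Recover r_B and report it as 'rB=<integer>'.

m = 7173
d = (20, 22);  v_rel = (6, 9),  |v_rel|² = 117
v_rel×d = (6)·(22) − (9)·(20) = -48
since m = R²·117 − (-48)²:  R² = (2304 + 7173) / 117 = 81
R = √81 = 9  ⇒  r_B = 9 − 6 = 3

rB=3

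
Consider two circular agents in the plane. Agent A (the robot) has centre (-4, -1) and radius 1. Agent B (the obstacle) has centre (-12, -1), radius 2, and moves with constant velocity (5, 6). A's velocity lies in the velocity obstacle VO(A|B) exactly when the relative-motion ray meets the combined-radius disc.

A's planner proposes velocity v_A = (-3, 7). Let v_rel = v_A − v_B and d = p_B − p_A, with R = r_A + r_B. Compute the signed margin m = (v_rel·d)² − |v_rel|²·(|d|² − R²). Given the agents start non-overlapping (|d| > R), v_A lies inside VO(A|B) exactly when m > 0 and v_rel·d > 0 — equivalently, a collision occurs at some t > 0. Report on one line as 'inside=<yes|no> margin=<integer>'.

d = (-8, 0),  |d|² = 64;  R = 1+2 = 3,  c = 64−3² = 55
v_rel = (-8, 1),  |v_rel|² = 65;  v_rel·d = (-8)·(-8) + (1)·(0) = 64
65·t² − 128·t + 55 = 0  ⇒  m = 64² − 65·55 = 521
m = 521 > 0,  v_rel·d = 64 > 0  ⇒  inside

inside=yes margin=521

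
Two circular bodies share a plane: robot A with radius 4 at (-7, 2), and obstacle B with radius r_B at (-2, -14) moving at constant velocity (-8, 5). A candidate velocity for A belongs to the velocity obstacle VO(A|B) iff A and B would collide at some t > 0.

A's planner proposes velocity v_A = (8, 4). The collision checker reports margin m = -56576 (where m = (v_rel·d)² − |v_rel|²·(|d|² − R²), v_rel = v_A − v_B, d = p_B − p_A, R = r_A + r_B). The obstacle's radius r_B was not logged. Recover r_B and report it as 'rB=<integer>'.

m = -56576
d = (5, -16);  v_rel = (16, -1),  |v_rel|² = 257
v_rel×d = (16)·(-16) − (-1)·(5) = -251
since m = R²·257 − (-251)²:  R² = (63001 + -56576) / 257 = 25
R = √25 = 5  ⇒  r_B = 5 − 4 = 1

rB=1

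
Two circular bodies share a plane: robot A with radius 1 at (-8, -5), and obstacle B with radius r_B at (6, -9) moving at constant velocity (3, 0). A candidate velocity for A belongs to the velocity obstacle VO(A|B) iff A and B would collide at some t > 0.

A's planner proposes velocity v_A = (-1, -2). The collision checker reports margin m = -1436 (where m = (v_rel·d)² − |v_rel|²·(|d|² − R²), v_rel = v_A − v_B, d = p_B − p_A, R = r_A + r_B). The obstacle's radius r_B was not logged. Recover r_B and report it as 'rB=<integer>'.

m = -1436
d = (14, -4);  v_rel = (-4, -2),  |v_rel|² = 20
v_rel×d = (-4)·(-4) − (-2)·(14) = 44
since m = R²·20 − 44²:  R² = (1936 + -1436) / 20 = 25
R = √25 = 5  ⇒  r_B = 5 − 1 = 4

rB=4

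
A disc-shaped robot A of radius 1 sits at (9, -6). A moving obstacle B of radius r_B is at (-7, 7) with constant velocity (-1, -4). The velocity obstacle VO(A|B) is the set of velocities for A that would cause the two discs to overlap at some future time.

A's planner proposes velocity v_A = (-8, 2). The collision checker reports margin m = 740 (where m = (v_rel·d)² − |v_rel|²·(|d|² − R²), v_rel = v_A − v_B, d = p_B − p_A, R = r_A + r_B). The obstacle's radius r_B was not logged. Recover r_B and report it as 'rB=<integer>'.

m = 740
d = (-16, 13);  v_rel = (-7, 6),  |v_rel|² = 85
v_rel×d = (-7)·(13) − (6)·(-16) = 5
since m = R²·85 − 5²:  R² = (25 + 740) / 85 = 9
R = √9 = 3  ⇒  r_B = 3 − 1 = 2

rB=2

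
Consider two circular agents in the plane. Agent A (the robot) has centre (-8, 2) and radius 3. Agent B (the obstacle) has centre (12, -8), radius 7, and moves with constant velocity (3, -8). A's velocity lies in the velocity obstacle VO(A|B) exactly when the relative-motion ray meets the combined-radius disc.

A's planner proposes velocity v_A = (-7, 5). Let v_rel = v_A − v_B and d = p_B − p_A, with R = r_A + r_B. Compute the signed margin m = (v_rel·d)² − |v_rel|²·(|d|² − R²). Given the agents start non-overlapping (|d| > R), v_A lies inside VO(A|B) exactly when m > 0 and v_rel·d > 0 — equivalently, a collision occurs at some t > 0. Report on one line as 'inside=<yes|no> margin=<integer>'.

d = (20, -10),  |d|² = 500;  R = 3+7 = 10,  c = 500−10² = 400
v_rel = (-10, 13),  |v_rel|² = 269;  v_rel·d = (-10)·(20) + (13)·(-10) = -330
269·t² + 660·t + 400 = 0  ⇒  m = (-330)² − 269·400 = 1300
m = 1300 > 0,  v_rel·d = -330 < 0  ⇒  outside

inside=no margin=1300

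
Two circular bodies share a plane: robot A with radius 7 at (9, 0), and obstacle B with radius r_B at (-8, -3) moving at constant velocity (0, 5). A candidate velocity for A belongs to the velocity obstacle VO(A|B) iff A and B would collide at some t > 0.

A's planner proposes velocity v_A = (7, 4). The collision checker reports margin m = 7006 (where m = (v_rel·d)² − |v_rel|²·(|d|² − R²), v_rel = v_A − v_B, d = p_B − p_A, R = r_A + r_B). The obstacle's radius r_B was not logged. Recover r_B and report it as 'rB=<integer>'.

m = 7006
d = (-17, -3);  v_rel = (7, -1),  |v_rel|² = 50
v_rel×d = (7)·(-3) − (-1)·(-17) = -38
since m = R²·50 − (-38)²:  R² = (1444 + 7006) / 50 = 169
R = √169 = 13  ⇒  r_B = 13 − 7 = 6

rB=6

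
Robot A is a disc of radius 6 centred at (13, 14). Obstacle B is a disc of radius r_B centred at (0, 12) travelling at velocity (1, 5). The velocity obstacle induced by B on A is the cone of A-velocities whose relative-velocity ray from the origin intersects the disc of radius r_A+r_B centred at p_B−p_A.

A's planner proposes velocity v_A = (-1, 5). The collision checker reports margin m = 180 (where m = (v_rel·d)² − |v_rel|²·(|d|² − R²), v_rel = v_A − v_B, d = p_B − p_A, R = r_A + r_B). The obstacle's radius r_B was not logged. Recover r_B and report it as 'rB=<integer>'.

m = 180
d = (-13, -2);  v_rel = (-2, 0),  |v_rel|² = 4
v_rel×d = (-2)·(-2) − (0)·(-13) = 4
since m = R²·4 − 4²:  R² = (16 + 180) / 4 = 49
R = √49 = 7  ⇒  r_B = 7 − 6 = 1

rB=1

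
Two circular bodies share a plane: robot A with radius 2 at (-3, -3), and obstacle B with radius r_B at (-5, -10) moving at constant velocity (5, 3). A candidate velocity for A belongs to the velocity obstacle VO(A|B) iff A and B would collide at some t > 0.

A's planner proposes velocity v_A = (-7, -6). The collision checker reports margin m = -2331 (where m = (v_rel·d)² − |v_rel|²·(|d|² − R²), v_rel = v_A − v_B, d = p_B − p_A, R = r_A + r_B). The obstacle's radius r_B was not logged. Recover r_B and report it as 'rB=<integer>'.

m = -2331
d = (-2, -7);  v_rel = (-12, -9),  |v_rel|² = 225
v_rel×d = (-12)·(-7) − (-9)·(-2) = 66
since m = R²·225 − 66²:  R² = (4356 + -2331) / 225 = 9
R = √9 = 3  ⇒  r_B = 3 − 2 = 1

rB=1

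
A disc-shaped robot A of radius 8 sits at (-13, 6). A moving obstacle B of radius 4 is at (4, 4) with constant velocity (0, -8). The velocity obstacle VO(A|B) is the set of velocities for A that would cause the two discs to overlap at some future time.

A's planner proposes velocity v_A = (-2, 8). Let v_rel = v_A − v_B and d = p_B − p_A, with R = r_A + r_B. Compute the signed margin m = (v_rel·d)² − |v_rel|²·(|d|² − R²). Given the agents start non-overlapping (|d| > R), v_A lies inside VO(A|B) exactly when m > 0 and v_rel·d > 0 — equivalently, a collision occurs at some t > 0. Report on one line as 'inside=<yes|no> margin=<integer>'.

d = (17, -2),  |d|² = 293;  R = 8+4 = 12,  c = 293−12² = 149
v_rel = (-2, 16),  |v_rel|² = 260;  v_rel·d = (-2)·(17) + (16)·(-2) = -66
260·t² + 132·t + 149 = 0  ⇒  m = (-66)² − 260·149 = -34384
m = -34384 < 0,  v_rel·d = -66 < 0  ⇒  outside

inside=no margin=-34384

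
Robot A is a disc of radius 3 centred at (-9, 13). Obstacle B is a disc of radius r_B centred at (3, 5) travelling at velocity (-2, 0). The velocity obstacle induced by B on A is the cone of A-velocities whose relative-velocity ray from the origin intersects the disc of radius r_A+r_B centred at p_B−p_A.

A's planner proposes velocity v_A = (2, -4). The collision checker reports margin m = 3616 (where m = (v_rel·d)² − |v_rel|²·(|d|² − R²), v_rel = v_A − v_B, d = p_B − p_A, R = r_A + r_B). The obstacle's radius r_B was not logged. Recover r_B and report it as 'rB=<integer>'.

m = 3616
d = (12, -8);  v_rel = (4, -4),  |v_rel|² = 32
v_rel×d = (4)·(-8) − (-4)·(12) = 16
since m = R²·32 − 16²:  R² = (256 + 3616) / 32 = 121
R = √121 = 11  ⇒  r_B = 11 − 3 = 8

rB=8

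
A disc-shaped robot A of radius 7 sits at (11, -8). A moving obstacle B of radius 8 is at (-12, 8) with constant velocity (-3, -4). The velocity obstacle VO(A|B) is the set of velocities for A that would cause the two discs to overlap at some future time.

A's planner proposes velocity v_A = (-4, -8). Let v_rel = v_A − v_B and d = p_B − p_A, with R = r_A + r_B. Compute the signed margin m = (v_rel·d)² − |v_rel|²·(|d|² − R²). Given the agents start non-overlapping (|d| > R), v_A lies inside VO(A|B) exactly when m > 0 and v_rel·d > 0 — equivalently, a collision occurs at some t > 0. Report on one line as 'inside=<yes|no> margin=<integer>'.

d = (-23, 16),  |d|² = 785;  R = 7+8 = 15,  c = 785−15² = 560
v_rel = (-1, -4),  |v_rel|² = 17;  v_rel·d = (-1)·(-23) + (-4)·(16) = -41
17·t² + 82·t + 560 = 0  ⇒  m = (-41)² − 17·560 = -7839
m = -7839 < 0,  v_rel·d = -41 < 0  ⇒  outside

inside=no margin=-7839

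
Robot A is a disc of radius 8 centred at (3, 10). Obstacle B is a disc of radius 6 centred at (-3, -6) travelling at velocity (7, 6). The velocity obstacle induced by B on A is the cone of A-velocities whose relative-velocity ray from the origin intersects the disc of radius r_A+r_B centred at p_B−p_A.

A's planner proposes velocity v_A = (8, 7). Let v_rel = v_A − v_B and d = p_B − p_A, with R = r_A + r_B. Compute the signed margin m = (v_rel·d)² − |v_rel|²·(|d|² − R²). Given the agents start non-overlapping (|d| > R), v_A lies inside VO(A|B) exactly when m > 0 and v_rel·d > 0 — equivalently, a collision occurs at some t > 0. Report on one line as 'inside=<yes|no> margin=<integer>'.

d = (-6, -16),  |d|² = 292;  R = 8+6 = 14,  c = 292−14² = 96
v_rel = (1, 1),  |v_rel|² = 2;  v_rel·d = (1)·(-6) + (1)·(-16) = -22
2·t² + 44·t + 96 = 0  ⇒  m = (-22)² − 2·96 = 292
m = 292 > 0,  v_rel·d = -22 < 0  ⇒  outside

inside=no margin=292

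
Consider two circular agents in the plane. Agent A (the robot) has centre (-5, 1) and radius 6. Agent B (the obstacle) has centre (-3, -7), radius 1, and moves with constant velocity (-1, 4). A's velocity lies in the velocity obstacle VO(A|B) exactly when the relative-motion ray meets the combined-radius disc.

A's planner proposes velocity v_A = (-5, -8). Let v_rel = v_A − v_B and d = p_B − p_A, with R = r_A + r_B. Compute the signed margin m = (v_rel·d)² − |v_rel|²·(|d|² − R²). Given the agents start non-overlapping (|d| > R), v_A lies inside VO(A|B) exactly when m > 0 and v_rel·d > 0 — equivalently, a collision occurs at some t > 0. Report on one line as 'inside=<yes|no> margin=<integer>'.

d = (2, -8),  |d|² = 68;  R = 6+1 = 7,  c = 68−7² = 19
v_rel = (-4, -12),  |v_rel|² = 160;  v_rel·d = (-4)·(2) + (-12)·(-8) = 88
160·t² − 176·t + 19 = 0  ⇒  m = 88² − 160·19 = 4704
m = 4704 > 0,  v_rel·d = 88 > 0  ⇒  inside

inside=yes margin=4704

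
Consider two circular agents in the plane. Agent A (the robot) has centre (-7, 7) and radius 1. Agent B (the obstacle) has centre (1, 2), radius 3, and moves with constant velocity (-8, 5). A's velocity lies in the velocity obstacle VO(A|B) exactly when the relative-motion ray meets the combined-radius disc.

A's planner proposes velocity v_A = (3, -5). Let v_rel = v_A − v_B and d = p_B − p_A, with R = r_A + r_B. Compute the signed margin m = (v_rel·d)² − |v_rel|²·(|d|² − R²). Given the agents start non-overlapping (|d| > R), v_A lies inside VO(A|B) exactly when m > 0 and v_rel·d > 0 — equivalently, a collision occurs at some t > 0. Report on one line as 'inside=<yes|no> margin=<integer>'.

d = (8, -5),  |d|² = 89;  R = 1+3 = 4,  c = 89−4² = 73
v_rel = (11, -10),  |v_rel|² = 221;  v_rel·d = (11)·(8) + (-10)·(-5) = 138
221·t² − 276·t + 73 = 0  ⇒  m = 138² − 221·73 = 2911
m = 2911 > 0,  v_rel·d = 138 > 0  ⇒  inside

inside=yes margin=2911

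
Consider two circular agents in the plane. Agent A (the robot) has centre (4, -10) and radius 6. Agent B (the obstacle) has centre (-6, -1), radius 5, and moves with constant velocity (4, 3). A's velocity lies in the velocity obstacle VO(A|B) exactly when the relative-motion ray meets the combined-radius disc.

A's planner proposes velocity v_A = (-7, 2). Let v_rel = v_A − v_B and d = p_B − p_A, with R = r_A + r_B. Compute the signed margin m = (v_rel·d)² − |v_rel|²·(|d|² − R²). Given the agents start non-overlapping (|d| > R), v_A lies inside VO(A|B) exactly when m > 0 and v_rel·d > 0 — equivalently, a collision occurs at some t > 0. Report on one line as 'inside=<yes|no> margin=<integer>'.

d = (-10, 9),  |d|² = 181;  R = 6+5 = 11,  c = 181−11² = 60
v_rel = (-11, -1),  |v_rel|² = 122;  v_rel·d = (-11)·(-10) + (-1)·(9) = 101
122·t² − 202·t + 60 = 0  ⇒  m = 101² − 122·60 = 2881
m = 2881 > 0,  v_rel·d = 101 > 0  ⇒  inside

inside=yes margin=2881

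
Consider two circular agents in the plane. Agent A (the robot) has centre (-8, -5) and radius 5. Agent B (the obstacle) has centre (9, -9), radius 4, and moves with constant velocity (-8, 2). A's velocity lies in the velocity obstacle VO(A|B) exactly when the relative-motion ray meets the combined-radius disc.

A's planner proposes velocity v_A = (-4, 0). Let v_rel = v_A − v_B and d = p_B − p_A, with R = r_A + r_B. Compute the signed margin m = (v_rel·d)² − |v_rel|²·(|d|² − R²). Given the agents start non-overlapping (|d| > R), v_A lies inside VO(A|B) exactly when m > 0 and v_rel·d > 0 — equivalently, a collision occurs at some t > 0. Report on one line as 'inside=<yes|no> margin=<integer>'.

d = (17, -4),  |d|² = 305;  R = 5+4 = 9,  c = 305−9² = 224
v_rel = (4, -2),  |v_rel|² = 20;  v_rel·d = (4)·(17) + (-2)·(-4) = 76
20·t² − 152·t + 224 = 0  ⇒  m = 76² − 20·224 = 1296
m = 1296 > 0,  v_rel·d = 76 > 0  ⇒  inside

inside=yes margin=1296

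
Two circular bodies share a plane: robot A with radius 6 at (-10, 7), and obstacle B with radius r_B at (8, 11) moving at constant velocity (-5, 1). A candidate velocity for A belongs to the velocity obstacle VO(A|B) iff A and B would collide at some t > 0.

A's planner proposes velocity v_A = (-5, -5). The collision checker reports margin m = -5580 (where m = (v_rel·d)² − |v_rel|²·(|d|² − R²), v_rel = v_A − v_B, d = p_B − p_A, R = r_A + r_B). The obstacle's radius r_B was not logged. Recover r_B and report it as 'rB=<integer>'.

m = -5580
d = (18, 4);  v_rel = (0, -6),  |v_rel|² = 36
v_rel×d = (0)·(4) − (-6)·(18) = 108
since m = R²·36 − 108²:  R² = (11664 + -5580) / 36 = 169
R = √169 = 13  ⇒  r_B = 13 − 6 = 7

rB=7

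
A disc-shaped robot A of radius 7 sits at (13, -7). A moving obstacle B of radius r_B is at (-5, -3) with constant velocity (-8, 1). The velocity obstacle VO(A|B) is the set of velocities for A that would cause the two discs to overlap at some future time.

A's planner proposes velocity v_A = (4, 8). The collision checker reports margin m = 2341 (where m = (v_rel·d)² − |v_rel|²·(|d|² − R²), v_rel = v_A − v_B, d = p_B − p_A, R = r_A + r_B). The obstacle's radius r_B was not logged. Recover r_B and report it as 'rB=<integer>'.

m = 2341
d = (-18, 4);  v_rel = (12, 7),  |v_rel|² = 193
v_rel×d = (12)·(4) − (7)·(-18) = 174
since m = R²·193 − 174²:  R² = (30276 + 2341) / 193 = 169
R = √169 = 13  ⇒  r_B = 13 − 7 = 6

rB=6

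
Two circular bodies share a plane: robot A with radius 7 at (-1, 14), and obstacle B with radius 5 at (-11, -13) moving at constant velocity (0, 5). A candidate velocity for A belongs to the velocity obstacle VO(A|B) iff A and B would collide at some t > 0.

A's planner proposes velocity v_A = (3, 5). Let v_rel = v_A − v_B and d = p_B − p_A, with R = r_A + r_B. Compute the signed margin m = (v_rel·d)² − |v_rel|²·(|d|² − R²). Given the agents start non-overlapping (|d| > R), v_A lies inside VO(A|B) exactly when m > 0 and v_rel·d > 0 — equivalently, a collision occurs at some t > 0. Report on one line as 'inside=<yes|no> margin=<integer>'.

d = (-10, -27),  |d|² = 829;  R = 7+5 = 12,  c = 829−12² = 685
v_rel = (3, 0),  |v_rel|² = 9;  v_rel·d = (3)·(-10) + (0)·(-27) = -30
9·t² + 60·t + 685 = 0  ⇒  m = (-30)² − 9·685 = -5265
m = -5265 < 0,  v_rel·d = -30 < 0  ⇒  outside

inside=no margin=-5265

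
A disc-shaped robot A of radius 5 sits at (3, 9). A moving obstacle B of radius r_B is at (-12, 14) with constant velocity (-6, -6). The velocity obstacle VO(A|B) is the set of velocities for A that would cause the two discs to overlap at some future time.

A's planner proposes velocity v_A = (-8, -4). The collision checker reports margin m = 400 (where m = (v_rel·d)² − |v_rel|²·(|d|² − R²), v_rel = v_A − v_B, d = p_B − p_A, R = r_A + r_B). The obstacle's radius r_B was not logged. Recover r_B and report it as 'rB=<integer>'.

m = 400
d = (-15, 5);  v_rel = (-2, 2),  |v_rel|² = 8
v_rel×d = (-2)·(5) − (2)·(-15) = 20
since m = R²·8 − 20²:  R² = (400 + 400) / 8 = 100
R = √100 = 10  ⇒  r_B = 10 − 5 = 5

rB=5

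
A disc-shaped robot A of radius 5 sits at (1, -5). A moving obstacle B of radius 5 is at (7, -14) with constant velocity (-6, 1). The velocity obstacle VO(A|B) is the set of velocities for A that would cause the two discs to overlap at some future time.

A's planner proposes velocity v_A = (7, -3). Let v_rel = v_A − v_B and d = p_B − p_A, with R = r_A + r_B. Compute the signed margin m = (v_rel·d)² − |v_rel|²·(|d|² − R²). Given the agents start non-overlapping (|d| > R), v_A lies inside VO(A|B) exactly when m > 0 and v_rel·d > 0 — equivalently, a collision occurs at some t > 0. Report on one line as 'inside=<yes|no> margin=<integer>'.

d = (6, -9),  |d|² = 117;  R = 5+5 = 10,  c = 117−10² = 17
v_rel = (13, -4),  |v_rel|² = 185;  v_rel·d = (13)·(6) + (-4)·(-9) = 114
185·t² − 228·t + 17 = 0  ⇒  m = 114² − 185·17 = 9851
m = 9851 > 0,  v_rel·d = 114 > 0  ⇒  inside

inside=yes margin=9851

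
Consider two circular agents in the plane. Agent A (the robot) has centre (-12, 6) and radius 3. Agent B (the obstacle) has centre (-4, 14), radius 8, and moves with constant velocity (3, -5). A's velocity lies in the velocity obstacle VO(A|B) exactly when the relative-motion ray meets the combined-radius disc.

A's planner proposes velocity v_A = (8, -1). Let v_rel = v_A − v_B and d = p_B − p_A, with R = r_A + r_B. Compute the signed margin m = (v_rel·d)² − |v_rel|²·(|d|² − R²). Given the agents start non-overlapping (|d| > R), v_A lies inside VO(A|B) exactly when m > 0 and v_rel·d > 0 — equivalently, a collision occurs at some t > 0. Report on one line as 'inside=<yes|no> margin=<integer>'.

d = (8, 8),  |d|² = 128;  R = 3+8 = 11,  c = 128−11² = 7
v_rel = (5, 4),  |v_rel|² = 41;  v_rel·d = (5)·(8) + (4)·(8) = 72
41·t² − 144·t + 7 = 0  ⇒  m = 72² − 41·7 = 4897
m = 4897 > 0,  v_rel·d = 72 > 0  ⇒  inside

inside=yes margin=4897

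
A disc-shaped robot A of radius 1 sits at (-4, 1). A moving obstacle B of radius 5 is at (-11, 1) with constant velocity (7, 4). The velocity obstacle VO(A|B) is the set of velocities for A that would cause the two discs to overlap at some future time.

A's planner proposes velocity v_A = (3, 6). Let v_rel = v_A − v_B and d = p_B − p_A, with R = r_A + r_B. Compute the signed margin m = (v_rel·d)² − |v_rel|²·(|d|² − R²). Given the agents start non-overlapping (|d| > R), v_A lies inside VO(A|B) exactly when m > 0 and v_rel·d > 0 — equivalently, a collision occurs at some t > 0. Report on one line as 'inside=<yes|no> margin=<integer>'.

d = (-7, 0),  |d|² = 49;  R = 1+5 = 6,  c = 49−6² = 13
v_rel = (-4, 2),  |v_rel|² = 20;  v_rel·d = (-4)·(-7) + (2)·(0) = 28
20·t² − 56·t + 13 = 0  ⇒  m = 28² − 20·13 = 524
m = 524 > 0,  v_rel·d = 28 > 0  ⇒  inside

inside=yes margin=524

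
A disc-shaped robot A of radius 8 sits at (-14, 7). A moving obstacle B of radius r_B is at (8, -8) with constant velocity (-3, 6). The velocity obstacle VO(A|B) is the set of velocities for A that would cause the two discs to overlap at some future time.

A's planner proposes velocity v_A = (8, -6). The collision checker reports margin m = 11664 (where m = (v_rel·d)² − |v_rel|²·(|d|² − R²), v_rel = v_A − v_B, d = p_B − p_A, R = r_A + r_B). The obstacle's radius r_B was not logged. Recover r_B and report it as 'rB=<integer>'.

m = 11664
d = (22, -15);  v_rel = (11, -12),  |v_rel|² = 265
v_rel×d = (11)·(-15) − (-12)·(22) = 99
since m = R²·265 − 99²:  R² = (9801 + 11664) / 265 = 81
R = √81 = 9  ⇒  r_B = 9 − 8 = 1

rB=1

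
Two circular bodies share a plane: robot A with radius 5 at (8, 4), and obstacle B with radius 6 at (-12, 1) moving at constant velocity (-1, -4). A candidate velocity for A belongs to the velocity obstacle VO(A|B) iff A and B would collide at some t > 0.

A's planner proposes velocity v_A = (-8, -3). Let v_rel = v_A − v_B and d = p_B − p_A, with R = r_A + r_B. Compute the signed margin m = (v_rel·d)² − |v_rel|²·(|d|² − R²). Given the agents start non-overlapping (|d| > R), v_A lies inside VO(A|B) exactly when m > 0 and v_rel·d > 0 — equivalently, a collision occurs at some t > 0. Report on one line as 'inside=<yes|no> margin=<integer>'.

d = (-20, -3),  |d|² = 409;  R = 5+6 = 11,  c = 409−11² = 288
v_rel = (-7, 1),  |v_rel|² = 50;  v_rel·d = (-7)·(-20) + (1)·(-3) = 137
50·t² − 274·t + 288 = 0  ⇒  m = 137² − 50·288 = 4369
m = 4369 > 0,  v_rel·d = 137 > 0  ⇒  inside

inside=yes margin=4369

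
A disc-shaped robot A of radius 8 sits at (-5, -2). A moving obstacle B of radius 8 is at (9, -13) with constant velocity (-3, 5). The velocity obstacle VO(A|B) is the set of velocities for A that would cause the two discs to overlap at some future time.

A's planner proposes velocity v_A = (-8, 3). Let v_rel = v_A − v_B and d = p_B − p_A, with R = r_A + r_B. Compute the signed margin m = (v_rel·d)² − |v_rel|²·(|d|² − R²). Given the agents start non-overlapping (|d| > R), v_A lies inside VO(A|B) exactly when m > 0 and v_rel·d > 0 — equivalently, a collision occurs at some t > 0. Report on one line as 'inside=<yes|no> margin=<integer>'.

d = (14, -11),  |d|² = 317;  R = 8+8 = 16,  c = 317−16² = 61
v_rel = (-5, -2),  |v_rel|² = 29;  v_rel·d = (-5)·(14) + (-2)·(-11) = -48
29·t² + 96·t + 61 = 0  ⇒  m = (-48)² − 29·61 = 535
m = 535 > 0,  v_rel·d = -48 < 0  ⇒  outside

inside=no margin=535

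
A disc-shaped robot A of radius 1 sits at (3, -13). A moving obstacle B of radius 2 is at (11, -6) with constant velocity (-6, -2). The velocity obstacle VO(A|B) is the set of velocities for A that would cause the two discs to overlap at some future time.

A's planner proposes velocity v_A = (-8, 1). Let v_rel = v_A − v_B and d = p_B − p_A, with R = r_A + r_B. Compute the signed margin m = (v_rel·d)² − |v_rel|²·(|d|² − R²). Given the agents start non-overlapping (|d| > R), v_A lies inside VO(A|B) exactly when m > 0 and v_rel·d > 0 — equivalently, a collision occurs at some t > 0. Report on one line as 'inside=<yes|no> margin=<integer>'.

d = (8, 7),  |d|² = 113;  R = 1+2 = 3,  c = 113−3² = 104
v_rel = (-2, 3),  |v_rel|² = 13;  v_rel·d = (-2)·(8) + (3)·(7) = 5
13·t² − 10·t + 104 = 0  ⇒  m = 5² − 13·104 = -1327
m = -1327 < 0,  v_rel·d = 5 > 0  ⇒  outside

inside=no margin=-1327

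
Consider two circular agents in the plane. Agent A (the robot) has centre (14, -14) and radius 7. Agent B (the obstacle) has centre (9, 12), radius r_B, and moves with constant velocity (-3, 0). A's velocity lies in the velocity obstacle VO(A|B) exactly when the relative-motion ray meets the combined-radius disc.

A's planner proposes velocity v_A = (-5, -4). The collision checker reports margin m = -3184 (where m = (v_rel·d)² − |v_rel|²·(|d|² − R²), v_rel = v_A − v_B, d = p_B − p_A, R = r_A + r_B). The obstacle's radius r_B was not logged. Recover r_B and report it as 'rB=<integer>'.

m = -3184
d = (-5, 26);  v_rel = (-2, -4),  |v_rel|² = 20
v_rel×d = (-2)·(26) − (-4)·(-5) = -72
since m = R²·20 − (-72)²:  R² = (5184 + -3184) / 20 = 100
R = √100 = 10  ⇒  r_B = 10 − 7 = 3

rB=3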